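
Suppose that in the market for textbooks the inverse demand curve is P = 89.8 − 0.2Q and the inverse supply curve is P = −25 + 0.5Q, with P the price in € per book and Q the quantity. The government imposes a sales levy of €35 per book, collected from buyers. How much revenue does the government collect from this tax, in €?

Inverting to Q(P) form: Qd = 449 − 5P; Qs = 2P + 50.
Before the tax: set 449 − 5P = 2P + 50 → P* = €57, Q* = 164.
With the tax collected from buyers, demand (in seller-price terms) shifts: Qd = 449 − 5(P + 35).
Solving gives Q = 114 with buyers paying €67 and suppliers receiving €32 (the €35 wedge).
Revenue = t · Q = 35 · 114 = €3990.

Tax revenue = €3990.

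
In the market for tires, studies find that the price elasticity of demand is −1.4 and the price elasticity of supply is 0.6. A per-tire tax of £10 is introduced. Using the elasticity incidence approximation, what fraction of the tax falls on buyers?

Buyers' share ≈ 0.3.

Incidence ratio: buyers' share ≈ εs / (εs + |εd|) = 0.6 / (0.6 + 1.4) = 0.3.
Supply is the less elastic side, so buyers bear the smaller share.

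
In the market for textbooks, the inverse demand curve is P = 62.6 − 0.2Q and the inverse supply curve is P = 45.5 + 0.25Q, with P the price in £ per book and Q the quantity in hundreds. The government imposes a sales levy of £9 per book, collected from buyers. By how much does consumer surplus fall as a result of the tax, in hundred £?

Consumer surplus falls by £112 hundred.

Inverting to Q(P) form: Qd = 313 − 5P; Qs = 4P − 182.
Before the tax: set 313 − 5P = 4P − 182 → P* = £55, Q* = 38.
With the tax collected from buyers, demand (in seller-price terms) shifts: Qd = 313 − 5(P + 9).
New equilibrium: buyers pay £59, producers receive £50, Q = 18. (Wedge: Pb − Ps = 9.)
ΔCS is the trapezoid between Q = 18 and Q = 38 of height £4: ½ · (38 + 18) · 4 = £112.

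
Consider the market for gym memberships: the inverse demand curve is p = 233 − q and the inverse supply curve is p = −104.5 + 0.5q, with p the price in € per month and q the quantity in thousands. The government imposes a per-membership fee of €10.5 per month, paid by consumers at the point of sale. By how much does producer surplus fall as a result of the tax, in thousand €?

Producer surplus falls by €775.25 thousand.

Rewrite in direct form: qd = 233 − p and qs = 2p + 209.
Without the tax, 233 − p = 2p + 209 gives 3p = 24, so p* = €8 and q* = 225.
With the tax collected from consumers, demand (in seller-price terms) shifts: qd = 233 − (p + 10.5).
New equilibrium: consumers pay €15, suppliers receive €4.5, q = 218. (Wedge: pb − ps = 10.5.)
ΔPS is the trapezoid between Q = 218 and Q = 225 of height €3.5: ½ · (225 + 218) · 3.5 = €775.25.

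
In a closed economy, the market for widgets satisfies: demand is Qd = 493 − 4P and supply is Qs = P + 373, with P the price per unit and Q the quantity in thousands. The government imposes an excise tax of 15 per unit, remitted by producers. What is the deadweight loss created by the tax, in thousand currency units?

Deadweight loss = 90 thousand.

Without the tax, 493 − 4P = P + 373 gives 5P = 120, so P* = 24 and Q* = 397.
With the tax collected from producers, supply shifts: Qs = (P − 15) + 373.
New equilibrium: buyers pay 27, producers receive 12, Q = 385. (Wedge: Pb − Ps = 15.)
Quantity falls by |ΔQ| = |397 − 385| = 12.
DWL = ½ · t · |ΔQ| = ½ · 15 · 12 = 90.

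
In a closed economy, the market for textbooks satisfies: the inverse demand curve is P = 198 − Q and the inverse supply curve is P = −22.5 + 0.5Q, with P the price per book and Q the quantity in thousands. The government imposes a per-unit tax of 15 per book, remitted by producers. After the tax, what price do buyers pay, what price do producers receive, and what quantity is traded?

Buyers pay 61; producers receive 46; quantity = 137.

Rewrite in direct form: Qd = 198 − P and Qs = 2P + 45.
Before the tax: set 198 − P = 2P + 45 → P* = 51, Q* = 147.
With the tax collected from producers, supply shifts: Qs = 2(P − 15) + 45.
New equilibrium: buyers pay 61, producers receive 46, Q = 137. (Wedge: Pb − Ps = 15.)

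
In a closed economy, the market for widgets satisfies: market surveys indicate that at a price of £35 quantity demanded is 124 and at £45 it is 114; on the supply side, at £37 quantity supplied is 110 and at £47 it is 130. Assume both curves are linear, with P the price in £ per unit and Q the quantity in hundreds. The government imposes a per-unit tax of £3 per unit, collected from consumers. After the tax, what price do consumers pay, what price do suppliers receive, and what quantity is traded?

Consumers pay £43; suppliers receive £40; quantity = 116.

Demand slope: (114 − 124)/(45 − 35) = -1, so Qd = 159 − P.
Supply slope: (130 − 110)/(47 − 37) = 2, so Qs = 2P + 36.
Before the tax: set 159 − P = 2P + 36 → P* = £41, Q* = 118.
With the tax collected from consumers, demand (in seller-price terms) shifts: Qd = 159 − (P + 3).
Solving gives Q = 116 with consumers paying £43 and suppliers receiving £40 (the £3 wedge).
The less price-elastic side of the market bears the larger share of a per-unit tax.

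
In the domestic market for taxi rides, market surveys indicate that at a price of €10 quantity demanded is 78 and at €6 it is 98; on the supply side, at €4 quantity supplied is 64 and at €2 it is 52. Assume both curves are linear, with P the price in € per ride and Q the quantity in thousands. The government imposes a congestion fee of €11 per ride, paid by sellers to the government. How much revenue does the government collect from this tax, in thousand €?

Demand slope: (98 − 78)/(6 − 10) = -5, so Qd = 128 − 5P.
Supply slope: (52 − 64)/(2 − 4) = 6, so Qs = 6P + 40.
Before the tax: set 128 − 5P = 6P + 40 → P* = €8, Q* = 88.
With the tax collected from sellers, supply shifts: Qs = 6(P − 11) + 40.
Solving gives Q = 58 with consumers paying €14 and sellers receiving €3 (the €11 wedge).
Revenue = t · Q = 11 · 58 = €638.

Tax revenue = €638 thousand.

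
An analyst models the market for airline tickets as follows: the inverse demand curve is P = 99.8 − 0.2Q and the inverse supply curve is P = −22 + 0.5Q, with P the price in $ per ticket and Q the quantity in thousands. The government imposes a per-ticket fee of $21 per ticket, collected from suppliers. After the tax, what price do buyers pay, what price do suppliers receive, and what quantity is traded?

Buyers pay $71; suppliers receive $50; quantity = 144.

Rewrite in direct form: Qd = 499 − 5P and Qs = 2P + 44.
Before the tax: set 499 − 5P = 2P + 44 → P* = $65, Q* = 174.
With the tax collected from suppliers, supply shifts: Qs = 2(P − 21) + 44.
New equilibrium: buyers pay $71, suppliers receive $50, Q = 144. (Wedge: Pb − Ps = 21.)
The less price-elastic side of the market bears the larger share of a per-unit tax.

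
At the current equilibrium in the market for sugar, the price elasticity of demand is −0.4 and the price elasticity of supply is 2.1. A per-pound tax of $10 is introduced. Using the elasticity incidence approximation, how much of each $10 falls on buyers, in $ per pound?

Buyers bear ≈ $8.4 per pound.

Incidence ratio: buyers' share ≈ εs / (εs + |εd|) = 2.1 / (2.1 + 0.4) = 0.84.
So buyers bear ≈ 0.84 × $10 = $8.4; suppliers bear $1.6.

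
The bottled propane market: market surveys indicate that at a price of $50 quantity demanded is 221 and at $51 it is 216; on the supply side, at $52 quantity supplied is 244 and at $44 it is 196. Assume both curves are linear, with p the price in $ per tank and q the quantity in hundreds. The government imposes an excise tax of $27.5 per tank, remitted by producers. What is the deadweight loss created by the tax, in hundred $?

Deadweight loss = $1031.25 hundred.

Demand slope: (216 − 221)/(51 − 50) = -5, so qd = 471 − 5p.
Supply slope: (196 − 244)/(44 − 52) = 6, so qs = 6p − 68.
Before the tax: set 471 − 5p = 6p − 68 → p* = $49, q* = 226.
With the tax collected from producers, supply shifts: qs = 6(p − 27.5) − 68.
New equilibrium: buyers pay $64, producers receive $36.5, q = 151. (Wedge: pb − ps = 27.5.)
Quantity falls by |ΔQ| = |226 − 151| = 75.
DWL = ½ · t · |ΔQ| = ½ · 27.5 · 75 = $1031.25.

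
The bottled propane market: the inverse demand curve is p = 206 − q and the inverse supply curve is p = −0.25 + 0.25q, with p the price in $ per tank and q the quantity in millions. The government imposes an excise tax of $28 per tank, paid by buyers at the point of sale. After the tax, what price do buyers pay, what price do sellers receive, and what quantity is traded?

Buyers pay $63.4; sellers receive $35.4; quantity = 142.6.

Inverting to q(p) form: qd = 206 − p; qs = 4p + 1.
Without the tax, 206 − p = 4p + 1 gives 5p = 205, so p* = $41 and q* = 165.
With the tax collected from buyers, demand (in seller-price terms) shifts: qd = 206 − (p + 28).
Solving gives q = 142.6 with buyers paying $63.4 and sellers receiving $35.4 (the $28 wedge).
The less price-elastic side of the market bears the larger share of a per-unit tax.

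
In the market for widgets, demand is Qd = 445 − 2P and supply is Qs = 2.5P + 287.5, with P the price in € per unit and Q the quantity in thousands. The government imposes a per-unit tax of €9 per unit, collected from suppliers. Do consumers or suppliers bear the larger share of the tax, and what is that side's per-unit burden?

Without the tax, 445 − 2P = 2.5P + 287.5 gives 4.5P = 157.5, so P* = €35 and Q* = 375.
With the tax collected from suppliers, supply shifts: Qs = 2.5(P − 9) + 287.5.
New equilibrium: consumers pay €40, suppliers receive €31, Q = 365. (Wedge: Pb − Ps = 9.)
Per-unit burden: consumers €5, suppliers €4.
Consumers take the larger share because demand is less price-elastic here (demand slope 2 vs supply slope 2.5).
The less price-elastic side of the market bears the larger share of a per-unit tax.

Consumers bear the larger share: €5 per unit.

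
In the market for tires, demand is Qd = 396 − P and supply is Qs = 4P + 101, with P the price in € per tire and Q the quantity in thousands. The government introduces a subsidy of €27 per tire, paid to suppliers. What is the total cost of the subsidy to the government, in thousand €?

Without the subsidy, 396 − P = 4P + 101 gives 5P = 295, so P* = €59 and Q* = 337.
With a per-unit subsidy paid to suppliers, each receives P + 27 per unit sold, so supply becomes Qs = 4(P + 27) + 101.
Solving gives Q = 358.6 with consumers paying €37.4 and suppliers receiving €64.4 (the €27 wedge).
Outlay = t · Q = 27 · 358.6 = €9682.2.

Government outlay = €9682.2 thousand.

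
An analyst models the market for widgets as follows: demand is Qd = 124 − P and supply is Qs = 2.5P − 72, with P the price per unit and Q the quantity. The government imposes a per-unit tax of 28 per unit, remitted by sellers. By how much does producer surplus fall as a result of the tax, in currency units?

Without the tax, 124 − P = 2.5P − 72 gives 3.5P = 196, so P* = 56 and Q* = 68.
With the tax collected from sellers, supply shifts: Qs = 2.5(P − 28) − 72.
New equilibrium: consumers pay 76, sellers receive 48, Q = 48. (Wedge: Pb − Ps = 28.)
ΔPS is the trapezoid between Q = 48 and Q = 68 of height 8: ½ · (68 + 48) · 8 = 464.

Producer surplus falls by 464.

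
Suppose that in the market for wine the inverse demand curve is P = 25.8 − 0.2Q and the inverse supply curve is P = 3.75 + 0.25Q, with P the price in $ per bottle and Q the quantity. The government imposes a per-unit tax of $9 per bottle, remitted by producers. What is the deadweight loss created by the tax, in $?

Deadweight loss = $90.

Rewrite in direct form: Qd = 129 − 5P and Qs = 4P − 15.
Without the tax, 129 − 5P = 4P − 15 gives 9P = 144, so P* = $16 and Q* = 49.
With the tax collected from producers, supply shifts: Qs = 4(P − 9) − 15.
New equilibrium: buyers pay $20, producers receive $11, Q = 29. (Wedge: Pb − Ps = 9.)
Quantity falls by |ΔQ| = |49 − 29| = 20.
DWL = ½ · t · |ΔQ| = ½ · 9 · 20 = $90.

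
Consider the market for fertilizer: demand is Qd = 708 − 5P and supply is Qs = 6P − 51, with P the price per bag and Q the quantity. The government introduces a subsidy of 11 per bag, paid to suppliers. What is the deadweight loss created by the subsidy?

Deadweight loss = 165.

Without the subsidy, 708 − 5P = 6P − 51 gives 11P = 759, so P* = 69 and Q* = 363.
With a per-unit subsidy paid to suppliers, each receives P + 11 per unit sold, so supply becomes Qs = 6(P + 11) − 51.
Solving gives Q = 393 with consumers paying 63 and suppliers receiving 74 (the 11 wedge).
Quantity rises by |ΔQ| = |363 − 393| = 30.
DWL = ½ · t · |ΔQ| = ½ · 11 · 30 = 165.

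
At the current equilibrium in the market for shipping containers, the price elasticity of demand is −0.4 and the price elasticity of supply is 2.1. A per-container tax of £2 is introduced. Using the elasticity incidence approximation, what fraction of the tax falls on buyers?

Buyers' share ≈ 0.84.

Incidence ratio: buyers' share ≈ εs / (εs + |εd|) = 2.1 / (2.1 + 0.4) = 0.84.
Supply is the more elastic side, so buyers bear the larger share.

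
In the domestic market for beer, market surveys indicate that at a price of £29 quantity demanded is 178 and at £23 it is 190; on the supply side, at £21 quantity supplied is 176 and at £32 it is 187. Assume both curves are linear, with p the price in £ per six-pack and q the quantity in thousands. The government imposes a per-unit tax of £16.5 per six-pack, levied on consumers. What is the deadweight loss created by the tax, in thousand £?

Deadweight loss = £90.75 thousand.

Demand slope: (190 − 178)/(23 − 29) = -2, so qd = 236 − 2p.
Supply slope: (187 − 176)/(32 − 21) = 1, so qs = p + 155.
Without the tax, 236 − 2p = p + 155 gives 3p = 81, so p* = £27 and q* = 182.
With the tax collected from consumers, demand (in seller-price terms) shifts: qd = 236 − 2(p + 16.5).
Solving gives q = 171 with consumers paying £32.5 and producers receiving £16 (the £16.5 wedge).
Quantity falls by |ΔQ| = |182 − 171| = 11.
DWL = ½ · t · |ΔQ| = ½ · 16.5 · 11 = £90.75.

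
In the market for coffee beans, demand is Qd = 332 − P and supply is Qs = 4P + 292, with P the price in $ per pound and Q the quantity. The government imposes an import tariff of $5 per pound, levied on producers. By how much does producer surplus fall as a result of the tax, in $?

Before the tax: set 332 − P = 4P + 292 → P* = $8, Q* = 324.
With the tax collected from producers, supply shifts: Qs = 4(P − 5) + 292.
Solving gives Q = 320 with buyers paying $12 and producers receiving $7 (the $5 wedge).
ΔPS is the trapezoid between Q = 320 and Q = 324 of height $1: ½ · (324 + 320) · 1 = $322.

Producer surplus falls by $322.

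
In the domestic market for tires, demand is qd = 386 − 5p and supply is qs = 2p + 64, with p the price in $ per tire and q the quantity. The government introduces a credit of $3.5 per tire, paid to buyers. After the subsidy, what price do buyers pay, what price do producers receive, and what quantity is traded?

Before the subsidy: set 386 − 5p = 2p + 64 → p* = $46, q* = 156.
With a per-unit subsidy paid to buyers, each effectively pays p − 3.5, so demand becomes qd = 386 − 5(p − 3.5).
Solving gives q = 161 with buyers paying $45 and producers receiving $48.5 (the $3.5 wedge).

Buyers pay $45; producers receive $48.5; quantity = 161.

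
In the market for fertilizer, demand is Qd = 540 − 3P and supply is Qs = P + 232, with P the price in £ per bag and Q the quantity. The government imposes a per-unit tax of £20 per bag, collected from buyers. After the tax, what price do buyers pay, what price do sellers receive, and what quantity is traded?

Before the tax: set 540 − 3P = P + 232 → P* = £77, Q* = 309.
With the tax collected from buyers, demand (in seller-price terms) shifts: Qd = 540 − 3(P + 20).
Solving gives Q = 294 with buyers paying £82 and sellers receiving £62 (the £20 wedge).

Buyers pay £82; sellers receive £62; quantity = 294.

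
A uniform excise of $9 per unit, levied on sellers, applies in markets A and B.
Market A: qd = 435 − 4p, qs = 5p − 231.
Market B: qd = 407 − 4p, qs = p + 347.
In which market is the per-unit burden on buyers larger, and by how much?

Market A: pre-tax p* = $74, q* = 139; post-tax q = 119; per-unit burden on buyers = $5.
Market B: pre-tax p* = $12, q* = 359; post-tax q = 351.8; per-unit burden on buyers = $1.8.
Difference: $5 vs $1.8 → market A is larger by $3.2.

Market A, by $3.2.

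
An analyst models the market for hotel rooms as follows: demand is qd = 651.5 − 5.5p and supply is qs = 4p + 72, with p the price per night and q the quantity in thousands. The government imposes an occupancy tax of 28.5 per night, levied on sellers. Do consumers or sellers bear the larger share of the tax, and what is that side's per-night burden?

Sellers bear the larger share: 16.5 per night.

Before the tax: set 651.5 − 5.5p = 4p + 72 → p* = 61, q* = 316.
With the tax collected from sellers, supply shifts: qs = 4(p − 28.5) + 72.
New equilibrium: consumers pay 73, sellers receive 44.5, q = 250. (Wedge: pb − ps = 28.5.)
Per-night burden: consumers 12, sellers 16.5.
Sellers take the larger share because supply is less price-elastic here (demand slope 5.5 vs supply slope 4).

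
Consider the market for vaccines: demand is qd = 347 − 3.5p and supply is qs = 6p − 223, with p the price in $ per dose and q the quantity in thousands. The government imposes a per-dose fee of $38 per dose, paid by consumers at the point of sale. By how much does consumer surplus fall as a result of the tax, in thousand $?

Before the tax: set 347 − 3.5p = 6p − 223 → p* = $60, q* = 137.
With the tax collected from consumers, demand (in seller-price terms) shifts: qd = 347 − 3.5(p + 38).
Solving gives q = 53 with consumers paying $84 and producers receiving $46 (the $38 wedge).
ΔCS is the trapezoid between Q = 53 and Q = 137 of height $24: ½ · (137 + 53) · 24 = $2280.

Consumer surplus falls by $2280 thousand.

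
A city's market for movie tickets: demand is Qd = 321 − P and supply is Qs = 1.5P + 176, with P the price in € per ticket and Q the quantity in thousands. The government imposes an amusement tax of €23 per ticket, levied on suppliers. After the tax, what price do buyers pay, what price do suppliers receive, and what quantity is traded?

Before the tax: set 321 − P = 1.5P + 176 → P* = €58, Q* = 263.
With the tax collected from suppliers, supply shifts: Qs = 1.5(P − 23) + 176.
New equilibrium: buyers pay €71.8, suppliers receive €48.8, Q = 249.2. (Wedge: Pb − Ps = 23.)

Buyers pay €71.8; suppliers receive €48.8; quantity = 249.2.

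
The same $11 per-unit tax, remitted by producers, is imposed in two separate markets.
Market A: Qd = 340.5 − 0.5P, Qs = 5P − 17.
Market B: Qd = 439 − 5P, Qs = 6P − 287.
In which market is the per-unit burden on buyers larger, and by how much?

Market A, by $4.

Market A: pre-tax P* = $65, Q* = 308; post-tax Q = 303; per-unit burden on buyers = $10.
Market B: pre-tax P* = $66, Q* = 109; post-tax Q = 79; per-unit burden on buyers = $6.
Difference: $10 vs $6 → market A is larger by $4.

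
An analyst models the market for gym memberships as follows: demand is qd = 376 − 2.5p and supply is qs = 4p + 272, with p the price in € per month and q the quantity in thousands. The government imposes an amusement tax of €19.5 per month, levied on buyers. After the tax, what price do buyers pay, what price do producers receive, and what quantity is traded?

Without the tax, 376 − 2.5p = 4p + 272 gives 6.5p = 104, so p* = €16 and q* = 336.
With the tax collected from buyers, demand (in seller-price terms) shifts: qd = 376 − 2.5(p + 19.5).
Solving gives q = 306 with buyers paying €28 and producers receiving €8.5 (the €19.5 wedge).
The less price-elastic side of the market bears the larger share of a per-unit tax.

Buyers pay €28; producers receive €8.5; quantity = 306.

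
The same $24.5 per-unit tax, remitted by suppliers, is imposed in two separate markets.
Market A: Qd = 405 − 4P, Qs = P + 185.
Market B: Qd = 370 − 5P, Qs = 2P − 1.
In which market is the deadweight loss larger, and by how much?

Market B, by $188.65.

Market A: pre-tax P* = $44, Q* = 229; post-tax Q = 209.4; deadweight loss = $240.1.
Market B: pre-tax P* = $53, Q* = 105; post-tax Q = 70; deadweight loss = $428.75.
Difference: $240.1 vs $428.75 → market B is larger by $188.65.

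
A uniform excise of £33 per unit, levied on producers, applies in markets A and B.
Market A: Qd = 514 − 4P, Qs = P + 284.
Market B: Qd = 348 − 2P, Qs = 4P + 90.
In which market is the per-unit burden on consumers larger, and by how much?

Market B, by £15.4.

Market A: pre-tax P* = £46, Q* = 330; post-tax Q = 303.6; per-unit burden on consumers = £6.6.
Market B: pre-tax P* = £43, Q* = 262; post-tax Q = 218; per-unit burden on consumers = £22.
Difference: £6.6 vs £22 → market B is larger by £15.4.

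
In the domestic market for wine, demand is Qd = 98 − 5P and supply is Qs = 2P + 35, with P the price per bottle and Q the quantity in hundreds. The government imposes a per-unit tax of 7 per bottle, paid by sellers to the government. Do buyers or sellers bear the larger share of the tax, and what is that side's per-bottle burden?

Sellers bear the larger share: 5 per bottle.

Before the tax: set 98 − 5P = 2P + 35 → P* = 9, Q* = 53.
With the tax collected from sellers, supply shifts: Qs = 2(P − 7) + 35.
New equilibrium: buyers pay 11, sellers receive 4, Q = 43. (Wedge: Pb − Ps = 7.)
Per-bottle burden: buyers 2, sellers 5.
Sellers take the larger share because supply is less price-elastic here (demand slope 5 vs supply slope 2).
The less price-elastic side of the market bears the larger share of a per-unit tax.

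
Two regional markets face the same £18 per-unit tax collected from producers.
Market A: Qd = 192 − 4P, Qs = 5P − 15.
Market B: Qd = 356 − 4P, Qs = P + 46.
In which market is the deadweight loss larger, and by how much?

Market A: pre-tax P* = £23, Q* = 100; post-tax Q = 60; deadweight loss = £360.
Market B: pre-tax P* = £62, Q* = 108; post-tax Q = 93.6; deadweight loss = £129.6.
Difference: £360 vs £129.6 → market A is larger by £230.4.

Market A, by £230.4.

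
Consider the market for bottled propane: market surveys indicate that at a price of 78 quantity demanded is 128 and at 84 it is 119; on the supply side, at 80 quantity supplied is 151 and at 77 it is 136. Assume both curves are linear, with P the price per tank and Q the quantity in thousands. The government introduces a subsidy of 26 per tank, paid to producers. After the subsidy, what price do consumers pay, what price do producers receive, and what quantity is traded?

Demand slope: (119 − 128)/(84 − 78) = -1.5, so Qd = 245 − 1.5P.
Supply slope: (136 − 151)/(77 − 80) = 5, so Qs = 5P − 249.
Without the subsidy, 245 − 1.5P = 5P − 249 gives 6.5P = 494, so P* = 76 and Q* = 131.
With a per-unit subsidy paid to producers, each receives P + 26 per unit sold, so supply becomes Qs = 5(P + 26) − 249.
Solving gives Q = 161 with consumers paying 56 and producers receiving 82 (the 26 wedge).

Consumers pay 56; producers receive 82; quantity = 161.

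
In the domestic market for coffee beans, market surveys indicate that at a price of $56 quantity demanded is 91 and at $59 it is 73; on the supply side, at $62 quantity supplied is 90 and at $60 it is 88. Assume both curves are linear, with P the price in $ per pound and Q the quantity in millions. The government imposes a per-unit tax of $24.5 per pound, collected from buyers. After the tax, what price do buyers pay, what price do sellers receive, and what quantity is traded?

Demand slope: (73 − 91)/(59 − 56) = -6, so Qd = 427 − 6P.
Supply slope: (88 − 90)/(60 − 62) = 1, so Qs = P + 28.
Without the tax, 427 − 6P = P + 28 gives 7P = 399, so P* = $57 and Q* = 85.
With the tax collected from buyers, demand (in seller-price terms) shifts: Qd = 427 − 6(P + 24.5).
New equilibrium: buyers pay $60.5, sellers receive $36, Q = 64. (Wedge: Pb − Ps = 24.5.)
The less price-elastic side of the market bears the larger share of a per-unit tax.

Buyers pay $60.5; sellers receive $36; quantity = 64.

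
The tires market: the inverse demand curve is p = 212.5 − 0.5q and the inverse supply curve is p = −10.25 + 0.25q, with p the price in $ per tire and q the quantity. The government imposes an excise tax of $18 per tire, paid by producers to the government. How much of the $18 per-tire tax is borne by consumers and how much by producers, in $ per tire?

Rewrite in direct form: qd = 425 − 2p and qs = 4p + 41.
Before the tax: set 425 − 2p = 4p + 41 → p* = $64, q* = 297.
With the tax collected from producers, supply shifts: qs = 4(p − 18) + 41.
New equilibrium: consumers pay $76, producers receive $58, q = 273. (Wedge: pb − ps = 18.)
Burden on consumers: $12; on producers: $6. (They sum to $18.)

Consumers bear $12 per tire; producers bear $6 per tire.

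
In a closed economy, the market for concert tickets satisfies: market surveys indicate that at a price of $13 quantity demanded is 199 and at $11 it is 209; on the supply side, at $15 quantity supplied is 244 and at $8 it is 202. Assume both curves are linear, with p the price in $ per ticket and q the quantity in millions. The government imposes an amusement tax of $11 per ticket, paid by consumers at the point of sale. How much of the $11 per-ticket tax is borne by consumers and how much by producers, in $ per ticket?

Consumers bear $6 per ticket; producers bear $5 per ticket.

Demand slope: (209 − 199)/(11 − 13) = -5, so qd = 264 − 5p.
Supply slope: (202 − 244)/(8 − 15) = 6, so qs = 6p + 154.
Without the tax, 264 − 5p = 6p + 154 gives 11p = 110, so p* = $10 and q* = 214.
With the tax collected from consumers, demand (in seller-price terms) shifts: qd = 264 − 5(p + 11).
Solving gives q = 184 with consumers paying $16 and producers receiving $5 (the $11 wedge).
Burden on consumers: $6; on producers: $5. (They sum to $11.)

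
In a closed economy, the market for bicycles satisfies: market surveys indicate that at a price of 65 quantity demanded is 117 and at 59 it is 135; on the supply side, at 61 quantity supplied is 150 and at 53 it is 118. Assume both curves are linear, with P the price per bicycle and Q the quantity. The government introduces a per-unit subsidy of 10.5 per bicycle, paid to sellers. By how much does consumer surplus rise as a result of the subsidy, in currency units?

Demand slope: (135 − 117)/(59 − 65) = -3, so Qd = 312 − 3P.
Supply slope: (118 − 150)/(53 − 61) = 4, so Qs = 4P − 94.
Without the subsidy, 312 − 3P = 4P − 94 gives 7P = 406, so P* = 58 and Q* = 138.
With a per-unit subsidy paid to sellers, each receives P + 10.5 per unit sold, so supply becomes Qs = 4(P + 10.5) − 94.
New equilibrium: buyers pay 52, sellers receive 62.5, Q = 156. (Wedge: Pb − Ps = −10.5.)
ΔCS is the trapezoid between Q = 156 and Q = 138 of height 6: ½ · (138 + 156) · 6 = 882.

Consumer surplus rises by 882.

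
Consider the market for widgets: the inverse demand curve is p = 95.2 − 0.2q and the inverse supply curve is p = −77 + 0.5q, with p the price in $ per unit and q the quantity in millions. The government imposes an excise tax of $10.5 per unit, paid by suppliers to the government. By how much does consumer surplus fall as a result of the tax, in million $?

Rewrite in direct form: qd = 476 − 5p and qs = 2p + 154.
Without the tax, 476 − 5p = 2p + 154 gives 7p = 322, so p* = $46 and q* = 246.
With the tax collected from suppliers, supply shifts: qs = 2(p − 10.5) + 154.
New equilibrium: buyers pay $49, suppliers receive $38.5, q = 231. (Wedge: pb − ps = 10.5.)
ΔCS is the trapezoid between Q = 231 and Q = 246 of height $3: ½ · (246 + 231) · 3 = $715.5.

Consumer surplus falls by $715.5 million.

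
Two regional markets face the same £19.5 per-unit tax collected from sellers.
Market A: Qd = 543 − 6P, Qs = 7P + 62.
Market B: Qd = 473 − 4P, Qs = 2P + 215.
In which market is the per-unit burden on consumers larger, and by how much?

Market A, by £4.

Market A: pre-tax P* = £37, Q* = 321; post-tax Q = 258; per-unit burden on consumers = £10.5.
Market B: pre-tax P* = £43, Q* = 301; post-tax Q = 275; per-unit burden on consumers = £6.5.
Difference: £10.5 vs £6.5 → market A is larger by £4.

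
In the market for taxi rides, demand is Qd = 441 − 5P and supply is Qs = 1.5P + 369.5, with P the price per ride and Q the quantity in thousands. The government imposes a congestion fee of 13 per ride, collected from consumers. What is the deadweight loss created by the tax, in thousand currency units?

Deadweight loss = 97.5 thousand.

Without the tax, 441 − 5P = 1.5P + 369.5 gives 6.5P = 71.5, so P* = 11 and Q* = 386.
With the tax collected from consumers, demand (in seller-price terms) shifts: Qd = 441 − 5(P + 13).
Solving gives Q = 371 with consumers paying 14 and suppliers receiving 1 (the 13 wedge).
Quantity falls by |ΔQ| = |386 − 371| = 15.
DWL = ½ · t · |ΔQ| = ½ · 13 · 15 = 97.5.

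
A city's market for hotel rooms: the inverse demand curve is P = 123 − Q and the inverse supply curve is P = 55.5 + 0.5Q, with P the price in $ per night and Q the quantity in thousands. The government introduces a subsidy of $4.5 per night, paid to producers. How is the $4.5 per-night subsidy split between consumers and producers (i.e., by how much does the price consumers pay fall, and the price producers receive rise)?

Consumers gain $3 per night; producers gain $1.5 per night.

Rewrite in direct form: Qd = 123 − P and Qs = 2P − 111.
Before the subsidy: set 123 − P = 2P − 111 → P* = $78, Q* = 45.
With a per-unit subsidy paid to producers, each receives P + 4.5 per unit sold, so supply becomes Qs = 2(P + 4.5) − 111.
Solving gives Q = 48 with consumers paying $75 and producers receiving $79.5 (the $4.5 wedge).
Gain to consumers: $3; to producers: $1.5. (They sum to $4.5.)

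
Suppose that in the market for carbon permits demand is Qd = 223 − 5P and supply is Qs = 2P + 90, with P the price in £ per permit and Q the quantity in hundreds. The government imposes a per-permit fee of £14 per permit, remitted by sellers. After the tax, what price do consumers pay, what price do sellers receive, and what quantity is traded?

Consumers pay £23; sellers receive £9; quantity = 108.

Without the tax, 223 − 5P = 2P + 90 gives 7P = 133, so P* = £19 and Q* = 128.
With the tax collected from sellers, supply shifts: Qs = 2(P − 14) + 90.
New equilibrium: consumers pay £23, sellers receive £9, Q = 108. (Wedge: Pb − Ps = 14.)
The less price-elastic side of the market bears the larger share of a per-unit tax.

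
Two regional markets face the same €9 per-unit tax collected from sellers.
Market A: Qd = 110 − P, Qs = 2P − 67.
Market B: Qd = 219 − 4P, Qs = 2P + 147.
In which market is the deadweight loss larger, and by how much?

Market A: pre-tax P* = €59, Q* = 51; post-tax Q = 45; deadweight loss = €27.
Market B: pre-tax P* = €12, Q* = 171; post-tax Q = 159; deadweight loss = €54.
Difference: €27 vs €54 → market B is larger by €27.

Market B, by €27.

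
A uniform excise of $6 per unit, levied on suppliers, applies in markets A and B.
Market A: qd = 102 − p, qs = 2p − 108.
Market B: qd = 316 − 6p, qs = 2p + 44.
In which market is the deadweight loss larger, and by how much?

Market B, by $15.

Market A: pre-tax p* = $70, q* = 32; post-tax q = 28; deadweight loss = $12.
Market B: pre-tax p* = $34, q* = 112; post-tax q = 103; deadweight loss = $27.
Difference: $12 vs $27 → market B is larger by $15.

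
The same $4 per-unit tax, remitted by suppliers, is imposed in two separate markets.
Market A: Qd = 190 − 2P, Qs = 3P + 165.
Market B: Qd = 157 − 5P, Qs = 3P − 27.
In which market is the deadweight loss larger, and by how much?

Market B, by $5.4.

Market A: pre-tax P* = $5, Q* = 180; post-tax Q = 175.2; deadweight loss = $9.6.
Market B: pre-tax P* = $23, Q* = 42; post-tax Q = 34.5; deadweight loss = $15.
Difference: $9.6 vs $15 → market B is larger by $5.4.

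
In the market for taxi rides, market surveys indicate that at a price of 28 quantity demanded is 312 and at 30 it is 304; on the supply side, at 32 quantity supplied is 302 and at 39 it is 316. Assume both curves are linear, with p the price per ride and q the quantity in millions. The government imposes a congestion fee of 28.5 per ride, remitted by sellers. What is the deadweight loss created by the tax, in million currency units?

Demand slope: (304 − 312)/(30 − 28) = -4, so qd = 424 − 4p.
Supply slope: (316 − 302)/(39 − 32) = 2, so qs = 2p + 238.
Before the tax: set 424 − 4p = 2p + 238 → p* = 31, q* = 300.
With the tax collected from sellers, supply shifts: qs = 2(p − 28.5) + 238.
Solving gives q = 262 with consumers paying 40.5 and sellers receiving 12 (the 28.5 wedge).
Quantity falls by |ΔQ| = |300 − 262| = 38.
DWL = ½ · t · |ΔQ| = ½ · 28.5 · 38 = 541.5.

Deadweight loss = 541.5 million.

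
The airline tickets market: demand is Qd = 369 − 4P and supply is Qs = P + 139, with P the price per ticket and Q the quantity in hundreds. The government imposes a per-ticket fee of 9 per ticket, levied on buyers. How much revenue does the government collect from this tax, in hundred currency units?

Without the tax, 369 − 4P = P + 139 gives 5P = 230, so P* = 46 and Q* = 185.
With the tax collected from buyers, demand (in seller-price terms) shifts: Qd = 369 − 4(P + 9).
New equilibrium: buyers pay 47.8, suppliers receive 38.8, Q = 177.8. (Wedge: Pb − Ps = 9.)
Revenue = t · Q = 9 · 177.8 = 1600.2.

Tax revenue = 1600.2 hundred.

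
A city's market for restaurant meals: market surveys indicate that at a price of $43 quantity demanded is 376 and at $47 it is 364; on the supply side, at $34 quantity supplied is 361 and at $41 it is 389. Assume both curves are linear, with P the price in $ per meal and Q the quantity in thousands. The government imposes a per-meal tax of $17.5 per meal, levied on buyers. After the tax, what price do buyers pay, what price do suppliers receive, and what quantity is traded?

Demand slope: (364 − 376)/(47 − 43) = -3, so Qd = 505 − 3P.
Supply slope: (389 − 361)/(41 − 34) = 4, so Qs = 4P + 225.
Without the tax, 505 − 3P = 4P + 225 gives 7P = 280, so P* = $40 and Q* = 385.
With the tax collected from buyers, demand (in seller-price terms) shifts: Qd = 505 − 3(P + 17.5).
Solving gives Q = 355 with buyers paying $50 and suppliers receiving $32.5 (the $17.5 wedge).
The less price-elastic side of the market bears the larger share of a per-unit tax.

Buyers pay $50; suppliers receive $32.5; quantity = 355.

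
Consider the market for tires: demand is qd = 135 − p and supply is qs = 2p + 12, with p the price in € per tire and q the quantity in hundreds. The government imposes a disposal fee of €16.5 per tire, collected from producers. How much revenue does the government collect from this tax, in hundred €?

Before the tax: set 135 − p = 2p + 12 → p* = €41, q* = 94.
With the tax collected from producers, supply shifts: qs = 2(p − 16.5) + 12.
New equilibrium: buyers pay €52, producers receive €35.5, q = 83. (Wedge: pb − ps = 16.5.)
Revenue = t · Q = 16.5 · 83 = €1369.5.

Tax revenue = €1369.5 hundred.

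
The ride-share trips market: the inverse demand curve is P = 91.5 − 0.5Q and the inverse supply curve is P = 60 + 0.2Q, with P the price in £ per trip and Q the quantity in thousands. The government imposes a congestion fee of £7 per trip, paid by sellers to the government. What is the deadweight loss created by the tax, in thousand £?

Deadweight loss = £35 thousand.

Rewrite in direct form: Qd = 183 − 2P and Qs = 5P − 300.
Without the tax, 183 − 2P = 5P − 300 gives 7P = 483, so P* = £69 and Q* = 45.
With the tax collected from sellers, supply shifts: Qs = 5(P − 7) − 300.
New equilibrium: consumers pay £74, sellers receive £67, Q = 35. (Wedge: Pb − Ps = 7.)
Quantity falls by |ΔQ| = |45 − 35| = 10.
DWL = ½ · t · |ΔQ| = ½ · 7 · 10 = £35.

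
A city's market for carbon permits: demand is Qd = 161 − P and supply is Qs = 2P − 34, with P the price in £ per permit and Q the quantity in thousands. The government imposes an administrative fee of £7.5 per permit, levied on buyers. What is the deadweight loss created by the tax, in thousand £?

Before the tax: set 161 − P = 2P − 34 → P* = £65, Q* = 96.
With the tax collected from buyers, demand (in seller-price terms) shifts: Qd = 161 − (P + 7.5).
Solving gives Q = 91 with buyers paying £70 and suppliers receiving £62.5 (the £7.5 wedge).
Quantity falls by |ΔQ| = |96 − 91| = 5.
DWL = ½ · t · |ΔQ| = ½ · 7.5 · 5 = £18.75.

Deadweight loss = £18.75 thousand.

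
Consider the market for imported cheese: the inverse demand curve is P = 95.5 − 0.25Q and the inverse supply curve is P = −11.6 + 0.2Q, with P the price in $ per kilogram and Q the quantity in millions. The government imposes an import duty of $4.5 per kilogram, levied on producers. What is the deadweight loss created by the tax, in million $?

Deadweight loss = $22.5 million.

Inverting to Q(P) form: Qd = 382 − 4P; Qs = 5P + 58.
Without the tax, 382 − 4P = 5P + 58 gives 9P = 324, so P* = $36 and Q* = 238.
With the tax collected from producers, supply shifts: Qs = 5(P − 4.5) + 58.
New equilibrium: consumers pay $38.5, producers receive $34, Q = 228. (Wedge: Pb − Ps = 4.5.)
Quantity falls by |ΔQ| = |238 − 228| = 10.
DWL = ½ · t · |ΔQ| = ½ · 4.5 · 10 = $22.5.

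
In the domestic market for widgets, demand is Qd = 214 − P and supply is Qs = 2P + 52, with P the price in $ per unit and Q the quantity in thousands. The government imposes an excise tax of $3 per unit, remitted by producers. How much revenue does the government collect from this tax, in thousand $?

Without the tax, 214 − P = 2P + 52 gives 3P = 162, so P* = $54 and Q* = 160.
With the tax collected from producers, supply shifts: Qs = 2(P − 3) + 52.
New equilibrium: consumers pay $56, producers receive $53, Q = 158. (Wedge: Pb − Ps = 3.)
Revenue = t · Q = 3 · 158 = $474.

Tax revenue = $474 thousand.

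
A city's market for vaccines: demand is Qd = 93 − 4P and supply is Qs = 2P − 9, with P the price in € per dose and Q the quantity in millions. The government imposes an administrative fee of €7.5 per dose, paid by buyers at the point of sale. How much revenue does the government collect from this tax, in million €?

Tax revenue = €112.5 million.

Without the tax, 93 − 4P = 2P − 9 gives 6P = 102, so P* = €17 and Q* = 25.
With the tax collected from buyers, demand (in seller-price terms) shifts: Qd = 93 − 4(P + 7.5).
Solving gives Q = 15 with buyers paying €19.5 and sellers receiving €12 (the €7.5 wedge).
Revenue = t · Q = 7.5 · 15 = €112.5.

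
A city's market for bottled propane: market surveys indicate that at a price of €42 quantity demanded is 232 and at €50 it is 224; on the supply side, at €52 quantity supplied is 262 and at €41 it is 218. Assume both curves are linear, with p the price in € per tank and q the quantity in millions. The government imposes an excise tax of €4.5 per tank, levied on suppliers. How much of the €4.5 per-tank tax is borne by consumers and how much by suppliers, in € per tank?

Consumers bear €3.6 per tank; suppliers bear €0.9 per tank.

Demand slope: (224 − 232)/(50 − 42) = -1, so qd = 274 − p.
Supply slope: (218 − 262)/(41 − 52) = 4, so qs = 4p + 54.
Before the tax: set 274 − p = 4p + 54 → p* = €44, q* = 230.
With the tax collected from suppliers, supply shifts: qs = 4(p − 4.5) + 54.
Solving gives q = 226.4 with consumers paying €47.6 and suppliers receiving €43.1 (the €4.5 wedge).
Burden on consumers: €3.6; on suppliers: €0.9. (They sum to €4.5.)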